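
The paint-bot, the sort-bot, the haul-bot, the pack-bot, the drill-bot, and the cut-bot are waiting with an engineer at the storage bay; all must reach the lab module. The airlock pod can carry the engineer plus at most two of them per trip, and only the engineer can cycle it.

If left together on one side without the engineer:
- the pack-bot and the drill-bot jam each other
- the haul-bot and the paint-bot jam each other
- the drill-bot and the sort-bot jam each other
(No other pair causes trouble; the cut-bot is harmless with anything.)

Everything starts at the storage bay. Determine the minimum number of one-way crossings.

7

Counting alone: the engineer can take at most 2 across per trip to the lab module, so moving all 6 needs at least 3 loaded trips out, with a return between consecutive ones — at least 5 crossings.
The safety rule pushes this higher. Following every safe sequence of crossings, the most of the 6 that can be at the lab module as the airlock pod arrives there on crossing 5 is 5 — never all 6.
So no plan with fewer than 7 crossings exists, and this one achieves 7:
1. Engineer goes to the lab module with the drill-bot and the paint-bot.  [the storage bay: the cut-bot, the haul-bot, the pack-bot, the sort-bot | the lab module: the drill-bot, the paint-bot]
2. Engineer goes back to the storage bay alone.  [the storage bay: the cut-bot, the haul-bot, the pack-bot, the sort-bot | the lab module: the drill-bot, the paint-bot]
3. Engineer goes to the lab module with the sort-bot.  [the storage bay: the cut-bot, the haul-bot, the pack-bot | the lab module: the drill-bot, the paint-bot, the sort-bot]
4. Engineer goes back to the storage bay with the drill-bot.  [the storage bay: the cut-bot, the drill-bot, the haul-bot, the pack-bot | the lab module: the paint-bot, the sort-bot]
5. Engineer goes to the lab module with the cut-bot and the pack-bot.  [the storage bay: the drill-bot, the haul-bot | the lab module: the cut-bot, the pack-bot, the paint-bot, the sort-bot]
6. Engineer goes back to the storage bay alone.  [the storage bay: the drill-bot, the haul-bot | the lab module: the cut-bot, the pack-bot, the paint-bot, the sort-bot]
7. Engineer goes to the lab module with the drill-bot and the haul-bot.  [the storage bay: — | the lab module: the cut-bot, the drill-bot, the haul-bot, the pack-bot, the paint-bot, the sort-bot]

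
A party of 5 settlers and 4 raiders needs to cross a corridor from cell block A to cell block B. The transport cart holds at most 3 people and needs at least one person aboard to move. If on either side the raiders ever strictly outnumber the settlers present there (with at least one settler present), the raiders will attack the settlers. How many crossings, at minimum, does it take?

7

Counting alone: each trip to cell block B takes at most 3 across and each return brings at least 1 back, so after t trips out (and t−1 returns) at most 3t − (t−1) of the 9 are across; that first reaches 9 at t = 4, so at least 7 crossings are needed.
The plan below uses exactly 7 crossings, so it is optimal:
1. 3 raiders → cell block B.  (cell block A: 5S 1R; cell block B: 0S 3R)
2. 1 raider ← cell block A.  (cell block A: 5S 2R; cell block B: 0S 2R)
3. 3 settlers → cell block B.  (cell block A: 2S 2R; cell block B: 3S 2R)
4. 1 settler ← cell block A.  (cell block A: 3S 2R; cell block B: 2S 2R)
5. 2 settlers and 1 raider → cell block B.  (cell block A: 1S 1R; cell block B: 4S 3R)
6. 1 settler ← cell block A.  (cell block A: 2S 1R; cell block B: 3S 3R)
7. 2 settlers and 1 raider → cell block B.  (cell block A: 0S 0R; cell block B: 5S 4R)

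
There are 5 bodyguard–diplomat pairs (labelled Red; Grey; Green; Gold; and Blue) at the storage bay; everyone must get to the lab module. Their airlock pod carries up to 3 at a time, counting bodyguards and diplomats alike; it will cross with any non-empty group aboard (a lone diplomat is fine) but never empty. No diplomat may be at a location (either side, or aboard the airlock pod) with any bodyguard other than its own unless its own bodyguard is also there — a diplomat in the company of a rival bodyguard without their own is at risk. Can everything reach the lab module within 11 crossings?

Yes

Yes — this plan uses 11 crossings (≤ 11):
1. bodyguard Red and diplomat Red cross → the lab module.
2. bodyguard Red crosses ← the storage bay.
3. diplomat Gold, diplomat Green, and diplomat Grey cross → the lab module.
4. diplomat Red crosses ← the storage bay.
5. bodyguard Gold, bodyguard Green, and bodyguard Grey cross → the lab module.
6. bodyguard Grey and diplomat Grey cross ← the storage bay.
7. bodyguard Blue, bodyguard Grey, and bodyguard Red cross → the lab module.
8. diplomat Green crosses ← the storage bay.
9. diplomat Grey and diplomat Red cross → the lab module.
10. diplomat Red crosses ← the storage bay.
11. diplomat Blue, diplomat Green, and diplomat Red cross → the lab module.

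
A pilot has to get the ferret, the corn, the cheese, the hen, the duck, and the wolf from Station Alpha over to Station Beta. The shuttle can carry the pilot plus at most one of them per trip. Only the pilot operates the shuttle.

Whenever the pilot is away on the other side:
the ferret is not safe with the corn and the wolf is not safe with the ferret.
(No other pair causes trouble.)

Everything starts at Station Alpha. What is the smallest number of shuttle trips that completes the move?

13

Counting alone: the pilot can take at most 1 across per trip to Station Beta, so moving all 6 needs at least 6 loaded trips out, with a return between consecutive ones — at least 11 crossings.
The safety rule pushes this higher. Following every safe sequence of crossings, the most of the 6 that can be at Station Beta as the shuttle arrives there on crossing 11 is 5 — never all 6.
So no plan with fewer than 13 crossings exists, and this one achieves 13:
1. Pilot goes to Station Beta with the ferret.  [Station Alpha: the cheese, the corn, the duck, the hen, the wolf | Station Beta: the ferret]
2. Pilot goes back to Station Alpha alone.  [Station Alpha: the cheese, the corn, the duck, the hen, the wolf | Station Beta: the ferret]
3. Pilot goes to Station Beta with the corn.  [Station Alpha: the cheese, the duck, the hen, the wolf | Station Beta: the corn, the ferret]
4. Pilot goes back to Station Alpha with the ferret.  [Station Alpha: the cheese, the duck, the ferret, the hen, the wolf | Station Beta: the corn]
5. Pilot goes to Station Beta with the wolf.  [Station Alpha: the cheese, the duck, the ferret, the hen | Station Beta: the corn, the wolf]
6. Pilot goes back to Station Alpha alone.  [Station Alpha: the cheese, the duck, the ferret, the hen | Station Beta: the corn, the wolf]
7. Pilot goes to Station Beta with the cheese.  [Station Alpha: the duck, the ferret, the hen | Station Beta: the cheese, the corn, the wolf]
8. Pilot goes back to Station Alpha alone.  [Station Alpha: the duck, the ferret, the hen | Station Beta: the cheese, the corn, the wolf]
9. Pilot goes to Station Beta with the hen.  [Station Alpha: the duck, the ferret | Station Beta: the cheese, the corn, the hen, the wolf]
10. Pilot goes back to Station Alpha alone.  [Station Alpha: the duck, the ferret | Station Beta: the cheese, the corn, the hen, the wolf]
11. Pilot goes to Station Beta with the duck.  [Station Alpha: the ferret | Station Beta: the cheese, the corn, the duck, the hen, the wolf]
12. Pilot goes back to Station Alpha alone.  [Station Alpha: the ferret | Station Beta: the cheese, the corn, the duck, the hen, the wolf]
13. Pilot goes to Station Beta with the ferret.  [Station Alpha: — | Station Beta: the cheese, the corn, the duck, the ferret, the hen, the wolf]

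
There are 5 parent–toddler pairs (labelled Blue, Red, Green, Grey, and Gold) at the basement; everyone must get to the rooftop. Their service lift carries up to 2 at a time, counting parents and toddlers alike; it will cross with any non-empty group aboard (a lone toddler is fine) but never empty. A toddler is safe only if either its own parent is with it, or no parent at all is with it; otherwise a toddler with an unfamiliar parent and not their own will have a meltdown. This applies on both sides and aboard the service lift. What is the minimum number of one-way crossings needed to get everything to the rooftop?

Following every safe sequence of crossings from the start, the most of the 10 that can be at the rooftop as the service lift arrives there on crossings 1, 3, 5, 7 is 2, 3, 4, 5 respectively; the best ever achieved is 5 of 10.
From crossing 9 on, no configuration arises that was not already reachable earlier: only 82 distinct safe configurations (who is on which side, and where the service lift is) can ever be reached, none of them has everyone across, and every continuation just revisits them. So no valid plan exists.

impossible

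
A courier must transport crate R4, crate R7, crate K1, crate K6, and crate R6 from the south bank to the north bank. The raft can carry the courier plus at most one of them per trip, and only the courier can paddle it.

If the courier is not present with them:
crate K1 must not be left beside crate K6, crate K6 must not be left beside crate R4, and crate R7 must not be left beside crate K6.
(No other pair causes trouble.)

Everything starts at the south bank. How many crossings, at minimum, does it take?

Following every safe sequence of crossings from the start, the most of the 5 that can be at the north bank as the raft arrives there on crossings 1, 3, 5 is 1, 2, 3 respectively; the best ever achieved is 3 of 5.
From crossing 7 on, no configuration arises that was not already reachable earlier: only 18 distinct safe configurations (who is on which side, and where the raft is) can ever be reached, none of them has everyone across, and every continuation just revisits them. So no valid plan exists.

impossible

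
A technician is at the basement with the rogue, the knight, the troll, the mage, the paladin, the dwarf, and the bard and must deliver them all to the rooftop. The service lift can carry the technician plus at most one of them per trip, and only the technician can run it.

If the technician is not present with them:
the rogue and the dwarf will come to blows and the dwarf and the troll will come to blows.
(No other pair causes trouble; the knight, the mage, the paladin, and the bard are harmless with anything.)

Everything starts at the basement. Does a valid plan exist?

Yes

1. Technician goes to the rooftop with the dwarf.  [the basement: the bard, the knight, the mage, the paladin, the rogue, the troll | the rooftop: the dwarf]
2. Technician goes back to the basement alone.  [the basement: the bard, the knight, the mage, the paladin, the rogue, the troll | the rooftop: the dwarf]
3. Technician goes to the rooftop with the rogue.  [the basement: the bard, the knight, the mage, the paladin, the troll | the rooftop: the dwarf, the rogue]
4. Technician goes back to the basement with the dwarf.  [the basement: the bard, the dwarf, the knight, the mage, the paladin, the troll | the rooftop: the rogue]
5. Technician goes to the rooftop with the troll.  [the basement: the bard, the dwarf, the knight, the mage, the paladin | the rooftop: the rogue, the troll]
6. Technician goes back to the basement alone.  [the basement: the bard, the dwarf, the knight, the mage, the paladin | the rooftop: the rogue, the troll]
7. Technician goes to the rooftop with the knight.  [the basement: the bard, the dwarf, the mage, the paladin | the rooftop: the knight, the rogue, the troll]
8. Technician goes back to the basement alone.  [the basement: the bard, the dwarf, the mage, the paladin | the rooftop: the knight, the rogue, the troll]
9. Technician goes to the rooftop with the mage.  [the basement: the bard, the dwarf, the paladin | the rooftop: the knight, the mage, the rogue, the troll]
10. Technician goes back to the basement alone.  [the basement: the bard, the dwarf, the paladin | the rooftop: the knight, the mage, the rogue, the troll]
11. Technician goes to the rooftop with the paladin.  [the basement: the bard, the dwarf | the rooftop: the knight, the mage, the paladin, the rogue, the troll]
12. Technician goes back to the basement alone.  [the basement: the bard, the dwarf | the rooftop: the knight, the mage, the paladin, the rogue, the troll]
13. Technician goes to the rooftop with the bard.  [the basement: the dwarf | the rooftop: the bard, the knight, the mage, the paladin, the rogue, the troll]
14. Technician goes back to the basement alone.  [the basement: the dwarf | the rooftop: the bard, the knight, the mage, the paladin, the rogue, the troll]
15. Technician goes to the rooftop with the dwarf.  [the basement: — | the rooftop: the bard, the dwarf, the knight, the mage, the paladin, the rogue, the troll]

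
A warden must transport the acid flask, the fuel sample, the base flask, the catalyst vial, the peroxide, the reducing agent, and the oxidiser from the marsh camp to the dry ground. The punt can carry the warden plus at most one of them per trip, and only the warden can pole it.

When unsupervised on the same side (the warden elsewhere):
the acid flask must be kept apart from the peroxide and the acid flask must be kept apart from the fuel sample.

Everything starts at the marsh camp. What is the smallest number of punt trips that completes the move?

Counting alone: the warden can take at most 1 across per trip to the dry ground, so moving all 7 needs at least 7 loaded trips out, with a return between consecutive ones — at least 13 crossings.
The safety rule pushes this higher. Following every safe sequence of crossings, the most of the 7 that can be at the dry ground as the punt arrives there on crossing 13 is 6 — never all 7.
So no plan with fewer than 15 crossings exists, and this one achieves 15:
1. Warden goes to the dry ground with the acid flask.  [the marsh camp: the base flask, the catalyst vial, the fuel sample, the oxidiser, the peroxide, the reducing agent | the dry ground: the acid flask]
2. Warden goes back to the marsh camp alone.  [the marsh camp: the base flask, the catalyst vial, the fuel sample, the oxidiser, the peroxide, the reducing agent | the dry ground: the acid flask]
3. Warden goes to the dry ground with the fuel sample.  [the marsh camp: the base flask, the catalyst vial, the oxidiser, the peroxide, the reducing agent | the dry ground: the acid flask, the fuel sample]
4. Warden goes back to the marsh camp with the acid flask.  [the marsh camp: the acid flask, the base flask, the catalyst vial, the oxidiser, the peroxide, the reducing agent | the dry ground: the fuel sample]
5. Warden goes to the dry ground with the peroxide.  [the marsh camp: the acid flask, the base flask, the catalyst vial, the oxidiser, the reducing agent | the dry ground: the fuel sample, the peroxide]
6. Warden goes back to the marsh camp alone.  [the marsh camp: the acid flask, the base flask, the catalyst vial, the oxidiser, the reducing agent | the dry ground: the fuel sample, the peroxide]
7. Warden goes to the dry ground with the base flask.  [the marsh camp: the acid flask, the catalyst vial, the oxidiser, the reducing agent | the dry ground: the base flask, the fuel sample, the peroxide]
8. Warden goes back to the marsh camp alone.  [the marsh camp: the acid flask, the catalyst vial, the oxidiser, the reducing agent | the dry ground: the base flask, the fuel sample, the peroxide]
9. Warden goes to the dry ground with the catalyst vial.  [the marsh camp: the acid flask, the oxidiser, the reducing agent | the dry ground: the base flask, the catalyst vial, the fuel sample, the peroxide]
10. Warden goes back to the marsh camp alone.  [the marsh camp: the acid flask, the oxidiser, the reducing agent | the dry ground: the base flask, the catalyst vial, the fuel sample, the peroxide]
11. Warden goes to the dry ground with the reducing agent.  [the marsh camp: the acid flask, the oxidiser | the dry ground: the base flask, the catalyst vial, the fuel sample, the peroxide, the reducing agent]
12. Warden goes back to the marsh camp alone.  [the marsh camp: the acid flask, the oxidiser | the dry ground: the base flask, the catalyst vial, the fuel sample, the peroxide, the reducing agent]
13. Warden goes to the dry ground with the oxidiser.  [the marsh camp: the acid flask | the dry ground: the base flask, the catalyst vial, the fuel sample, the oxidiser, the peroxide, the reducing agent]
14. Warden goes back to the marsh camp alone.  [the marsh camp: the acid flask | the dry ground: the base flask, the catalyst vial, the fuel sample, the oxidiser, the peroxide, the reducing agent]
15. Warden goes to the dry ground with the acid flask.  [the marsh camp: — | the dry ground: the acid flask, the base flask, the catalyst vial, the fuel sample, the oxidiser, the peroxide, the reducing agent]

15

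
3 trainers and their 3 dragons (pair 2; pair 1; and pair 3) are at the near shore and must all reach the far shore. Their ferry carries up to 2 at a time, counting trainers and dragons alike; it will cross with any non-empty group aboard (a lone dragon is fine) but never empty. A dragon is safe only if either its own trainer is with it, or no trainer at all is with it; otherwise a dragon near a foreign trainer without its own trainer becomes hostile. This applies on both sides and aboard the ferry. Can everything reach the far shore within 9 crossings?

No

Counting alone: each trip to the far shore takes at most 2 across and each return brings at least 1 back, so after t trips out (and t−1 returns) at most 2t − (t−1) of the 6 are across; that first reaches 6 at t = 5, so at least 9 crossings are needed.
The safety rule pushes this higher. Following every safe sequence of crossings, the most of the 6 that can be at the far shore as the ferry arrives there on crossing 9 is 5 — never all 6.
So the move cannot be finished within 9 crossings. (The shortest complete plan takes 11:)
1. dragon 2 and trainer 2 cross → the far shore.
2. trainer 2 crosses ← the near shore.
3. dragon 1 and dragon 3 cross → the far shore.
4. dragon 2 crosses ← the near shore.
5. trainer 1 and trainer 3 cross → the far shore.
6. dragon 1 and trainer 1 cross ← the near shore.
7. trainer 1 and trainer 2 cross → the far shore.
8. dragon 3 crosses ← the near shore.
9. dragon 1 and dragon 2 cross → the far shore.
10. trainer 3 crosses ← the near shore.
11. dragon 3 and trainer 3 cross → the far shore.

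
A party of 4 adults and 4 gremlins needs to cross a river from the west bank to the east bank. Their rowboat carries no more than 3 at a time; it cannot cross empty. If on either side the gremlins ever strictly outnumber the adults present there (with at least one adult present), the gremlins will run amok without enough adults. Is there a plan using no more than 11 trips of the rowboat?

Yes — this plan uses 9 crossings (≤ 11):
1. 2 gremlins → the east bank.  (the west bank: 4A 2G; the east bank: 0A 2G)
2. 1 gremlin ← the west bank.  (the west bank: 4A 3G; the east bank: 0A 1G)
3. 3 gremlins → the east bank.  (the west bank: 4A 0G; the east bank: 0A 4G)
4. 1 gremlin ← the west bank.  (the west bank: 4A 1G; the east bank: 0A 3G)
5. 3 adults → the east bank.  (the west bank: 1A 1G; the east bank: 3A 3G)
6. 1 adult and 1 gremlin ← the west bank.  (the west bank: 2A 2G; the east bank: 2A 2G)
7. 2 adults → the east bank.  (the west bank: 0A 2G; the east bank: 4A 2G)
8. 1 gremlin ← the west bank.  (the west bank: 0A 3G; the east bank: 4A 1G)
9. 3 gremlins → the east bank.  (the west bank: 0A 0G; the east bank: 4A 4G)

Yes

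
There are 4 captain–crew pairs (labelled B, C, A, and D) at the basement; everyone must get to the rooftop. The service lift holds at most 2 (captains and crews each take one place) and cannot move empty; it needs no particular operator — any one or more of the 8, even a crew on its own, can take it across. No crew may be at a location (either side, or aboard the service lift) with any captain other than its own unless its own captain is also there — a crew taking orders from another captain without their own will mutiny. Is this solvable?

Following every safe sequence of crossings from the start, the most of the 8 that can be at the rooftop as the service lift arrives there on crossings 1, 3, 5 is 2, 3, 4 respectively; the best ever achieved is 4 of 8.
From crossing 7 on, no configuration arises that was not already reachable earlier: only 44 distinct safe configurations (who is on which side, and where the service lift is) can ever be reached, none of them has everyone across, and every continuation just revisits them. So no valid plan exists.

No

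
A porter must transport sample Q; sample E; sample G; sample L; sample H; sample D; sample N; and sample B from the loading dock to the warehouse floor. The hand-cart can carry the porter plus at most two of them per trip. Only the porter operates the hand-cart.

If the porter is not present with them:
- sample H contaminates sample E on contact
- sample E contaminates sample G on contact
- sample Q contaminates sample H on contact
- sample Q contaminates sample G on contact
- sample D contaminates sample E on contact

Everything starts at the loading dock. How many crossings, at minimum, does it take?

Counting alone: the porter can take at most 2 across per trip to the warehouse floor, so moving all 8 needs at least 4 loaded trips out, with a return between consecutive ones — at least 7 crossings.
The safety rule pushes this higher. Following every safe sequence of crossings, the most of the 8 that can be at the warehouse floor as the hand-cart arrives there on crossing 7 is 7 — never all 8.
So no plan with fewer than 9 crossings exists, and this one achieves 9:
1. Porter goes to the warehouse floor with sample E and sample Q.  [the loading dock: sample B, sample D, sample G, sample H, sample L, sample N | the warehouse floor: sample E, sample Q]
2. Porter goes back to the loading dock alone.  [the loading dock: sample B, sample D, sample G, sample H, sample L, sample N | the warehouse floor: sample E, sample Q]
3. Porter goes to the warehouse floor with sample G and sample L.  [the loading dock: sample B, sample D, sample H, sample N | the warehouse floor: sample E, sample G, sample L, sample Q]
4. Porter goes back to the loading dock with sample E and sample Q.  [the loading dock: sample B, sample D, sample E, sample H, sample N, sample Q | the warehouse floor: sample G, sample L]
5. Porter goes to the warehouse floor with sample D and sample H.  [the loading dock: sample B, sample E, sample N, sample Q | the warehouse floor: sample D, sample G, sample H, sample L]
6. Porter goes back to the loading dock alone.  [the loading dock: sample B, sample E, sample N, sample Q | the warehouse floor: sample D, sample G, sample H, sample L]
7. Porter goes to the warehouse floor with sample B and sample N.  [the loading dock: sample E, sample Q | the warehouse floor: sample B, sample D, sample G, sample H, sample L, sample N]
8. Porter goes back to the loading dock alone.  [the loading dock: sample E, sample Q | the warehouse floor: sample B, sample D, sample G, sample H, sample L, sample N]
9. Porter goes to the warehouse floor with sample E and sample Q.  [the loading dock: — | the warehouse floor: sample B, sample D, sample E, sample G, sample H, sample L, sample N, sample Q]

9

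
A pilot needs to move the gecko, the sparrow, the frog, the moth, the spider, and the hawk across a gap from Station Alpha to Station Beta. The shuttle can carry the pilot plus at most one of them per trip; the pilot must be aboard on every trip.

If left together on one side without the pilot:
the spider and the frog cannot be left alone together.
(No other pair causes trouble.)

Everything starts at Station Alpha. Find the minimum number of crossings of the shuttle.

Counting alone: the pilot can take at most 1 across per trip to Station Beta, so moving all 6 needs at least 6 loaded trips out, with a return between consecutive ones — at least 11 crossings.
The plan below uses exactly 11 crossings, so it is optimal:
1. Pilot goes to Station Beta with the frog.
2. Pilot goes back to Station Alpha alone.
3. Pilot goes to Station Beta with the gecko.
4. Pilot goes back to Station Alpha alone.
5. Pilot goes to Station Beta with the sparrow.
6. Pilot goes back to Station Alpha alone.
7. Pilot goes to Station Beta with the moth.
8. Pilot goes back to Station Alpha alone.
9. Pilot goes to Station Beta with the hawk.
10. Pilot goes back to Station Alpha alone.
11. Pilot goes to Station Beta with the spider.

11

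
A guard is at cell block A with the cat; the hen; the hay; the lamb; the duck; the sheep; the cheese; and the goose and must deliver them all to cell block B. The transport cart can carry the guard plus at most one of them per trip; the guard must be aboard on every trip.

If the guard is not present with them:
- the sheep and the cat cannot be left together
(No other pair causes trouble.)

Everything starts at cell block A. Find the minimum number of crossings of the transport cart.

15

Counting alone: the guard can take at most 1 across per trip to cell block B, so moving all 8 needs at least 8 loaded trips out, with a return between consecutive ones — at least 15 crossings.
The plan below uses exactly 15 crossings, so it is optimal:
1. Guard goes to cell block B with the cat.
2. Guard goes back to cell block A alone.
3. Guard goes to cell block B with the hen.
4. Guard goes back to cell block A alone.
5. Guard goes to cell block B with the hay.
6. Guard goes back to cell block A alone.
7. Guard goes to cell block B with the lamb.
8. Guard goes back to cell block A alone.
9. Guard goes to cell block B with the duck.
10. Guard goes back to cell block A alone.
11. Guard goes to cell block B with the cheese.
12. Guard goes back to cell block A alone.
13. Guard goes to cell block B with the goose.
14. Guard goes back to cell block A alone.
15. Guard goes to cell block B with the sheep.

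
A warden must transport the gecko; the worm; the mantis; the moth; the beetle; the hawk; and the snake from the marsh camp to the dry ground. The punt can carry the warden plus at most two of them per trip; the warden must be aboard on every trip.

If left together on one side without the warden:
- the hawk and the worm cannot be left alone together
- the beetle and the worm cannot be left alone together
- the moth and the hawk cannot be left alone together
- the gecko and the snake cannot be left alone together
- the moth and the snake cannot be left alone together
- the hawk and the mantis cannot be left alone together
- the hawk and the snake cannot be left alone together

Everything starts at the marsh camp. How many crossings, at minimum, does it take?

impossible

Whatever the first load, the items left behind include a forbidden pair without the warden. No opening move is safe, so no plan exists.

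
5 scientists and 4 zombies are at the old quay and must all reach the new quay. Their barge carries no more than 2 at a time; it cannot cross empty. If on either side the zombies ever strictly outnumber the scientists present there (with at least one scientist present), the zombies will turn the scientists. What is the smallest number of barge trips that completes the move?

Counting alone: each trip to the new quay takes at most 2 across and each return brings at least 1 back, so after t trips out (and t−1 returns) at most 2t − (t−1) of the 9 are across; that first reaches 9 at t = 8, so at least 15 crossings are needed.
The plan below uses exactly 15 crossings, so it is optimal:
1. 2 zombies → the new quay.  (the old quay: 5S 2Z; the new quay: 0S 2Z)
2. 1 zombie ← the old quay.  (the old quay: 5S 3Z; the new quay: 0S 1Z)
3. 2 zombies → the new quay.  (the old quay: 5S 1Z; the new quay: 0S 3Z)
4. 1 zombie ← the old quay.  (the old quay: 5S 2Z; the new quay: 0S 2Z)
5. 2 scientists → the new quay.  (the old quay: 3S 2Z; the new quay: 2S 2Z)
6. 1 zombie ← the old quay.  (the old quay: 3S 3Z; the new quay: 2S 1Z)
7. 1 scientist and 1 zombie → the new quay.  (the old quay: 2S 2Z; the new quay: 3S 2Z)
8. 1 scientist ← the old quay.  (the old quay: 3S 2Z; the new quay: 2S 2Z)
9. 1 scientist and 1 zombie → the new quay.  (the old quay: 2S 1Z; the new quay: 3S 3Z)
10. 1 zombie ← the old quay.  (the old quay: 2S 2Z; the new quay: 3S 2Z)
11. 1 scientist and 1 zombie → the new quay.  (the old quay: 1S 1Z; the new quay: 4S 3Z)
12. 1 scientist ← the old quay.  (the old quay: 2S 1Z; the new quay: 3S 3Z)
13. 1 scientist and 1 zombie → the new quay.  (the old quay: 1S 0Z; the new quay: 4S 4Z)
14. 1 zombie ← the old quay.  (the old quay: 1S 1Z; the new quay: 4S 3Z)
15. 1 scientist and 1 zombie → the new quay.  (the old quay: 0S 0Z; the new quay: 5S 4Z)

15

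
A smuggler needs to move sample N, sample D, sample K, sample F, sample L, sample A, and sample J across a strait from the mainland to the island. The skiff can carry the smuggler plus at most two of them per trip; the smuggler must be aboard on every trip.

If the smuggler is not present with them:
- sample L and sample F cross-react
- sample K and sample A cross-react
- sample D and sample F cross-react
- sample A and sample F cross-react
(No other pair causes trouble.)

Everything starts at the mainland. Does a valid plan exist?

1. Smuggler goes to the island with sample F and sample K.
2. Smuggler goes back to the mainland alone.
3. Smuggler goes to the island with sample J and sample N.
4. Smuggler goes back to the mainland alone.
5. Smuggler goes to the island with sample D and sample L.
6. Smuggler goes back to the mainland with sample F.
7. Smuggler goes to the island with sample A and sample F.

Yes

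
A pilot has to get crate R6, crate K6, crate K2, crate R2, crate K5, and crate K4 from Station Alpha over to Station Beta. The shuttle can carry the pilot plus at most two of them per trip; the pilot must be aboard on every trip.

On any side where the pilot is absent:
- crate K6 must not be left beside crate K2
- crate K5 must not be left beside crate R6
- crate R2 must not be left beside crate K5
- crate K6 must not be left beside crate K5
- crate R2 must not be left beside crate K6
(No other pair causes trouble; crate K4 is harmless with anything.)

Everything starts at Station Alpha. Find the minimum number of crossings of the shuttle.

Counting alone: the pilot can take at most 2 across per trip to Station Beta, so moving all 6 needs at least 3 loaded trips out, with a return between consecutive ones — at least 5 crossings.
The safety rule pushes this higher. Following every safe sequence of crossings, the most of the 6 that can be at Station Beta as the shuttle arrives there on crossings 5, 7 is 4, 5 respectively — never all 6.
So no plan with fewer than 9 crossings exists, and this one achieves 9:
1. Pilot goes to Station Beta with crate K5 and crate K6.  [Station Alpha: crate K2, crate K4, crate R2, crate R6 | Station Beta: crate K5, crate K6]
2. Pilot goes back to Station Alpha with crate K6.  [Station Alpha: crate K2, crate K4, crate K6, crate R2, crate R6 | Station Beta: crate K5]
3. Pilot goes to Station Beta with crate K6 and crate R6.  [Station Alpha: crate K2, crate K4, crate R2 | Station Beta: crate K5, crate K6, crate R6]
4. Pilot goes back to Station Alpha with crate K5.  [Station Alpha: crate K2, crate K4, crate K5, crate R2 | Station Beta: crate K6, crate R6]
5. Pilot goes to Station Beta with crate K2 and crate R2.  [Station Alpha: crate K4, crate K5 | Station Beta: crate K2, crate K6, crate R2, crate R6]
6. Pilot goes back to Station Alpha with crate K6.  [Station Alpha: crate K4, crate K5, crate K6 | Station Beta: crate K2, crate R2, crate R6]
7. Pilot goes to Station Beta with crate K4 and crate K6.  [Station Alpha: crate K5 | Station Beta: crate K2, crate K4, crate K6, crate R2, crate R6]
8. Pilot goes back to Station Alpha with crate K6.  [Station Alpha: crate K5, crate K6 | Station Beta: crate K2, crate K4, crate R2, crate R6]
9. Pilot goes to Station Beta with crate K5 and crate K6.  [Station Alpha: — | Station Beta: crate K2, crate K4, crate K5, crate K6, crate R2, crate R6]

9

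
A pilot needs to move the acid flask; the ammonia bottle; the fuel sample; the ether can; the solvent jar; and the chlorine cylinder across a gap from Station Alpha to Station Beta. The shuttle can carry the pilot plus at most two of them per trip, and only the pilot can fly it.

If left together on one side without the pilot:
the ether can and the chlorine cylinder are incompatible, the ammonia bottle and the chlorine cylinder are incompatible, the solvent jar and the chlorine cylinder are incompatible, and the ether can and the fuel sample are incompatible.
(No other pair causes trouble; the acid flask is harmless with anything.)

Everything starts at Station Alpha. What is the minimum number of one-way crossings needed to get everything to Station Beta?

7

Counting alone: the pilot can take at most 2 across per trip to Station Beta, so moving all 6 needs at least 3 loaded trips out, with a return between consecutive ones — at least 5 crossings.
The safety rule pushes this higher. Following every safe sequence of crossings, the most of the 6 that can be at Station Beta as the shuttle arrives there on crossing 5 is 5 — never all 6.
So no plan with fewer than 7 crossings exists, and this one achieves 7:
1. Pilot goes to Station Beta with the chlorine cylinder and the fuel sample.  [Station Alpha: the acid flask, the ammonia bottle, the ether can, the solvent jar | Station Beta: the chlorine cylinder, the fuel sample]
2. Pilot goes back to Station Alpha alone.  [Station Alpha: the acid flask, the ammonia bottle, the ether can, the solvent jar | Station Beta: the chlorine cylinder, the fuel sample]
3. Pilot goes to Station Beta with the acid flask.  [Station Alpha: the ammonia bottle, the ether can, the solvent jar | Station Beta: the acid flask, the chlorine cylinder, the fuel sample]
4. Pilot goes back to Station Alpha alone.  [Station Alpha: the ammonia bottle, the ether can, the solvent jar | Station Beta: the acid flask, the chlorine cylinder, the fuel sample]
5. Pilot goes to Station Beta with the ammonia bottle and the solvent jar.  [Station Alpha: the ether can | Station Beta: the acid flask, the ammonia bottle, the chlorine cylinder, the fuel sample, the solvent jar]
6. Pilot goes back to Station Alpha with the chlorine cylinder.  [Station Alpha: the chlorine cylinder, the ether can | Station Beta: the acid flask, the ammonia bottle, the fuel sample, the solvent jar]
7. Pilot goes to Station Beta with the chlorine cylinder and the ether can.  [Station Alpha: — | Station Beta: the acid flask, the ammonia bottle, the chlorine cylinder, the ether can, the fuel sample, the solvent jar]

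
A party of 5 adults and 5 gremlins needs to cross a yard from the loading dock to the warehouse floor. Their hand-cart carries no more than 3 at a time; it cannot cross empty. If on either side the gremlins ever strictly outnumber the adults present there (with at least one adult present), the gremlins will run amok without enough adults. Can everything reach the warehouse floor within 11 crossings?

Yes — this plan uses 11 crossings (≤ 11):
1. 2 gremlins → the warehouse floor.  (the loading dock: 5A 3G; the warehouse floor: 0A 2G)
2. 1 gremlin ← the loading dock.  (the loading dock: 5A 4G; the warehouse floor: 0A 1G)
3. 3 gremlins → the warehouse floor.  (the loading dock: 5A 1G; the warehouse floor: 0A 4G)
4. 1 gremlin ← the loading dock.  (the loading dock: 5A 2G; the warehouse floor: 0A 3G)
5. 3 adults → the warehouse floor.  (the loading dock: 2A 2G; the warehouse floor: 3A 3G)
6. 1 adult and 1 gremlin ← the loading dock.  (the loading dock: 3A 3G; the warehouse floor: 2A 2G)
7. 3 adults → the warehouse floor.  (the loading dock: 0A 3G; the warehouse floor: 5A 2G)
8. 1 gremlin ← the loading dock.  (the loading dock: 0A 4G; the warehouse floor: 5A 1G)
9. 2 gremlins → the warehouse floor.  (the loading dock: 0A 2G; the warehouse floor: 5A 3G)
10. 1 gremlin ← the loading dock.  (the loading dock: 0A 3G; the warehouse floor: 5A 2G)
11. 3 gremlins → the warehouse floor.  (the loading dock: 0A 0G; the warehouse floor: 5A 5G)

Yes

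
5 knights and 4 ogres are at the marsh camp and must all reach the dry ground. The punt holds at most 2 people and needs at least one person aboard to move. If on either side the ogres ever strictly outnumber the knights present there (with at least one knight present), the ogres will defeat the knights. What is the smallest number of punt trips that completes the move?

Counting alone: each trip to the dry ground takes at most 2 across and each return brings at least 1 back, so after t trips out (and t−1 returns) at most 2t − (t−1) of the 9 are across; that first reaches 9 at t = 8, so at least 15 crossings are needed.
The plan below uses exactly 15 crossings, so it is optimal:
1. 2 ogres → the dry ground.  (the marsh camp: 5K 2O; the dry ground: 0K 2O)
2. 1 ogre ← the marsh camp.  (the marsh camp: 5K 3O; the dry ground: 0K 1O)
3. 2 ogres → the dry ground.  (the marsh camp: 5K 1O; the dry ground: 0K 3O)
4. 1 ogre ← the marsh camp.  (the marsh camp: 5K 2O; the dry ground: 0K 2O)
5. 2 knights → the dry ground.  (the marsh camp: 3K 2O; the dry ground: 2K 2O)
6. 1 ogre ← the marsh camp.  (the marsh camp: 3K 3O; the dry ground: 2K 1O)
7. 1 knight and 1 ogre → the dry ground.  (the marsh camp: 2K 2O; the dry ground: 3K 2O)
8. 1 knight ← the marsh camp.  (the marsh camp: 3K 2O; the dry ground: 2K 2O)
9. 1 knight and 1 ogre → the dry ground.  (the marsh camp: 2K 1O; the dry ground: 3K 3O)
10. 1 ogre ← the marsh camp.  (the marsh camp: 2K 2O; the dry ground: 3K 2O)
11. 1 knight and 1 ogre → the dry ground.  (the marsh camp: 1K 1O; the dry ground: 4K 3O)
12. 1 knight ← the marsh camp.  (the marsh camp: 2K 1O; the dry ground: 3K 3O)
13. 1 knight and 1 ogre → the dry ground.  (the marsh camp: 1K 0O; the dry ground: 4K 4O)
14. 1 ogre ← the marsh camp.  (the marsh camp: 1K 1O; the dry ground: 4K 3O)
15. 1 knight and 1 ogre → the dry ground.  (the marsh camp: 0K 0O; the dry ground: 5K 4O)

15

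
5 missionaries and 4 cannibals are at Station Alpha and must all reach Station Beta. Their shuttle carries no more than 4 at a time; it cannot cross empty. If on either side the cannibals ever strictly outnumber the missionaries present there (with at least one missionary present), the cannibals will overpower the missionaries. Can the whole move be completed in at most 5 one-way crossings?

Yes — this plan uses 5 crossings (≤ 5):
1. 3 cannibals → Station Beta.  (Station Alpha: 5M 1C; Station Beta: 0M 3C)
2. 1 cannibal ← Station Alpha.  (Station Alpha: 5M 2C; Station Beta: 0M 2C)
3. 3 missionaries and 1 cannibal → Station Beta.  (Station Alpha: 2M 1C; Station Beta: 3M 3C)
4. 1 cannibal ← Station Alpha.  (Station Alpha: 2M 2C; Station Beta: 3M 2C)
5. 2 missionaries and 2 cannibals → Station Beta.  (Station Alpha: 0M 0C; Station Beta: 5M 4C)

Yes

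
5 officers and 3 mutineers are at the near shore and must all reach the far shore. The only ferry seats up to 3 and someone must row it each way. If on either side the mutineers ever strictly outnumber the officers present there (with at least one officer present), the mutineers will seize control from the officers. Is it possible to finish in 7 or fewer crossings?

Yes — this plan uses 7 crossings (≤ 7):
1. 2 mutineers → the far shore.  (the near shore: 5O 1M; the far shore: 0O 2M)
2. 1 mutineer ← the near shore.  (the near shore: 5O 2M; the far shore: 0O 1M)
3. 2 officers and 1 mutineer → the far shore.  (the near shore: 3O 1M; the far shore: 2O 2M)
4. 1 mutineer ← the near shore.  (the near shore: 3O 2M; the far shore: 2O 1M)
5. 1 officer and 2 mutineers → the far shore.  (the near shore: 2O 0M; the far shore: 3O 3M)
6. 1 mutineer ← the near shore.  (the near shore: 2O 1M; the far shore: 3O 2M)
7. 2 officers and 1 mutineer → the far shore.  (the near shore: 0O 0M; the far shore: 5O 3M)

Yes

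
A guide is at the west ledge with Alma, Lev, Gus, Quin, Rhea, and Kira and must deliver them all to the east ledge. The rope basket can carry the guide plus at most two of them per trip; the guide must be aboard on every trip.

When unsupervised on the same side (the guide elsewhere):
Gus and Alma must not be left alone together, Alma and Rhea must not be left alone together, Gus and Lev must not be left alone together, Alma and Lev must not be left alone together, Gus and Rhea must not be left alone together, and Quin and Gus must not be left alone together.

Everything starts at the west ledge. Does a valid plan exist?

1. Guide goes to the east ledge with Alma and Gus.
2. Guide goes back to the west ledge with Alma.
3. Guide goes to the east ledge with Alma and Quin.
4. Guide goes back to the west ledge with Gus.
5. Guide goes to the east ledge with Lev and Rhea.
6. Guide goes back to the west ledge with Alma.
7. Guide goes to the east ledge with Alma and Kira.
8. Guide goes back to the west ledge with Alma.
9. Guide goes to the east ledge with Alma and Gus.

Yes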